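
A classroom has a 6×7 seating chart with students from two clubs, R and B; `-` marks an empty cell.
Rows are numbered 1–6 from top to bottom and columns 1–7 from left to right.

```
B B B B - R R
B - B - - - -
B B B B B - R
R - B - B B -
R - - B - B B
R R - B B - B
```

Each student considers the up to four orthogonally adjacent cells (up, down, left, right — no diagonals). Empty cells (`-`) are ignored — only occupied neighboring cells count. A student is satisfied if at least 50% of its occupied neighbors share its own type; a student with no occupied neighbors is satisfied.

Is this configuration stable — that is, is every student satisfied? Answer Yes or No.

Row 1: (1,1)B 2/2 ok · (1,2)B 2/2 ok · (1,3)B 3/3 ok · (1,4)B 1/1 ok · (1,6)R 1/1 ok · (1,7)R 1/1 ok
Row 2: (2,1)B 2/2 ok · (2,3)B 2/2 ok
Row 3: (3,1)B 2/3 ok · (3,2)B 2/2 ok · (3,3)B 4/4 ok · (3,4)B 2/2 ok · (3,5)B 2/2 ok · (3,7)R 0/0 ok
Row 4: (4,1)R 1/2 ok · (4,3)B 1/1 ok · (4,5)B 2/2 ok · (4,6)B 2/2 ok
Row 5: (5,1)R 2/2 ok · (5,4)B 1/1 ok · (5,6)B 2/2 ok · (5,7)B 2/2 ok
Row 6: (6,1)R 2/2 ok · (6,2)R 1/1 ok · (6,4)B 2/2 ok · (6,5)B 1/1 ok · (6,7)B 1/1 ok
All meet the threshold, so the configuration is stable.

Yes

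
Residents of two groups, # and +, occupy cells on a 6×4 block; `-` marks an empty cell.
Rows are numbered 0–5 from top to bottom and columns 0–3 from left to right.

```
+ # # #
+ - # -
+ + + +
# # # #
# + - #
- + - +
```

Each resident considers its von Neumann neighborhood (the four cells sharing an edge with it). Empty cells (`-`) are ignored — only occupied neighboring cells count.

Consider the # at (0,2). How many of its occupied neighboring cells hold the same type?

Occupied neighbors of (0,2): (1,2)=#, (0,1)=#, (0,3)=#.
Same type (#): 3 of 3.

3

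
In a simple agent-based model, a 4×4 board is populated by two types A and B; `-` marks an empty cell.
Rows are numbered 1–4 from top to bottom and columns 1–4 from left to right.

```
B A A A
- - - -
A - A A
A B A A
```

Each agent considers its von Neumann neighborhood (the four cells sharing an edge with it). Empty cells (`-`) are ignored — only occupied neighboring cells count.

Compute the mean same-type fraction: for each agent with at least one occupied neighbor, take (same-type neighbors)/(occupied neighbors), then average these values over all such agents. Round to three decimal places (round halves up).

Row 1: (1,1)B 0/1 · (1,2)A 1/2 · (1,3)A 2/2 · (1,4)A 1/1
Row 3: (3,1)A 1/1 · (3,3)A 2/2 · (3,4)A 2/2
Row 4: (4,1)A 1/2 · (4,2)B 0/2 · (4,3)A 2/3 · (4,4)A 2/2
Sum over 11 agents: 0/1 + 1/2 + 2/2 + 1/1 + 1/1 + 2/2 + 2/2 + 1/2 + 0/2 + 2/3 + 2/2 = 23/3; mean = 23/3 ÷ 11 = 23/33 = 0.696969… → 0.697.

0.697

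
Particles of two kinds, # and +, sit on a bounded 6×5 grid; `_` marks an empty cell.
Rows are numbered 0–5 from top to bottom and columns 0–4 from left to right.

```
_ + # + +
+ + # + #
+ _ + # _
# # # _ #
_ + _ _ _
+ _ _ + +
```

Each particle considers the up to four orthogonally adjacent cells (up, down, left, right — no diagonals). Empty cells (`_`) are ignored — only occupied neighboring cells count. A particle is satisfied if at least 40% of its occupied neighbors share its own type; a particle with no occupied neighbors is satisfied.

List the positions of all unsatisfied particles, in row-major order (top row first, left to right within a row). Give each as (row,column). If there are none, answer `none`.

(0,2), (1,2), (1,3), (1,4), (2,2), (2,3), (4,1)

Row 0: (0,1)+ 1/2 ok · (0,2)# 1/3 unhappy · (0,3)+ 2/3 ok · (0,4)+ 1/2 ok
Row 1: (1,0)+ 2/2 ok · (1,1)+ 2/3 ok · (1,2)# 1/4 unhappy · (1,3)+ 1/4 unhappy · (1,4)# 0/2 unhappy
Row 2: (2,0)+ 1/2 ok · (2,2)+ 0/3 unhappy · (2,3)# 0/2 unhappy
Row 3: (3,0)# 1/2 ok · (3,1)# 2/3 ok · (3,2)# 1/2 ok · (3,4)# 0/0 ok
Row 4: (4,1)+ 0/1 unhappy
Row 5: (5,0)+ 0/0 ok · (5,3)+ 1/1 ok · (5,4)+ 1/1 ok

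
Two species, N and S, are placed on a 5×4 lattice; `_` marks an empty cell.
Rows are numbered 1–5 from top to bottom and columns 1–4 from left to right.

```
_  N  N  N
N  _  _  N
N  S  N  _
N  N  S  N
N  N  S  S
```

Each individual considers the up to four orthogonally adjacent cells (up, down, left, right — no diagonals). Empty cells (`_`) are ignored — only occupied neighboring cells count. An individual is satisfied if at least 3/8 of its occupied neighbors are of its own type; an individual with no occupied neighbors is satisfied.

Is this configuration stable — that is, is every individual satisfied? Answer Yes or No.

(1,2)N 1/1 satisfied
(1,3)N 2/2 satisfied
(1,4)N 2/2 satisfied
(2,1)N 1/1 satisfied
(2,4)N 1/1 satisfied
(3,1)N 2/3 satisfied
(3,2)S 0/3 not
(3,3)N 0/2 not
(4,1)N 3/3 satisfied
(4,2)N 2/4 satisfied
(4,3)S 1/4 not
(4,4)N 0/2 not
(5,1)N 2/2 satisfied
(5,2)N 2/3 satisfied
(5,3)S 2/3 satisfied
(5,4)S 1/2 satisfied
For instance (3,2) has only 0/3 same-type neighbors, below 3/8.

No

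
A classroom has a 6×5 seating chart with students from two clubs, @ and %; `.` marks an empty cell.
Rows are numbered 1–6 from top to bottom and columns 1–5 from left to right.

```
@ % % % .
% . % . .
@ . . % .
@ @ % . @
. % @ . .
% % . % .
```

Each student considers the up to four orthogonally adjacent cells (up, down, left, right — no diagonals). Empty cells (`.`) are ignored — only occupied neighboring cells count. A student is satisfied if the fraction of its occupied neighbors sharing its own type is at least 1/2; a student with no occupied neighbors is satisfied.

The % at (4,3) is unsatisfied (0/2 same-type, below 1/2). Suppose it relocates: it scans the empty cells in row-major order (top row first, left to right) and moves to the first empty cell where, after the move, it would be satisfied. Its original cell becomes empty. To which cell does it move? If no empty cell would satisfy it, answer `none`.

(1,5)

Vacating (4,3). Empty cells in order:
  (1,5): 1/1 same-type → satisfied — stop here.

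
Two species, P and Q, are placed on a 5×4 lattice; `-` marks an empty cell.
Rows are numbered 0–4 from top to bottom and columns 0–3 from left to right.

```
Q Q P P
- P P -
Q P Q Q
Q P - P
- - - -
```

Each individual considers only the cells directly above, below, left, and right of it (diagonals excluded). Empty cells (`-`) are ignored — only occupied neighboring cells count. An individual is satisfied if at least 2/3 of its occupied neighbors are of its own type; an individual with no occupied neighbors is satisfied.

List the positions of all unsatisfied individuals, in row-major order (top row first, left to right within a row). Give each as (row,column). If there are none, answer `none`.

Row 0: (0,0)Q 1/1 satisfied · (0,1)Q 1/3 not · (0,2)P 2/3 satisfied · (0,3)P 1/1 satisfied
Row 1: (1,1)P 2/3 satisfied · (1,2)P 2/3 satisfied
Row 2: (2,0)Q 1/2 not · (2,1)P 2/4 not · (2,2)Q 1/3 not · (2,3)Q 1/2 not
Row 3: (3,0)Q 1/2 not · (3,1)P 1/2 not · (3,3)P 0/1 not

(0,1), (2,0), (2,1), (2,2), (2,3), (3,0), (3,1), (3,3)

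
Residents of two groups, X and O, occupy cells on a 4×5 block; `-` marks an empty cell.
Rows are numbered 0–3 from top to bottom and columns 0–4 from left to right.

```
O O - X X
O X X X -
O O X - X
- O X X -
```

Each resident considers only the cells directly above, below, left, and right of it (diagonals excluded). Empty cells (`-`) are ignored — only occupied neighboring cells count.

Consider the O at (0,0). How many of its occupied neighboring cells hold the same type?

Occupied neighbors of (0,0): (1,0)=O, (0,1)=O.
Same type (O): 2 of 2.

2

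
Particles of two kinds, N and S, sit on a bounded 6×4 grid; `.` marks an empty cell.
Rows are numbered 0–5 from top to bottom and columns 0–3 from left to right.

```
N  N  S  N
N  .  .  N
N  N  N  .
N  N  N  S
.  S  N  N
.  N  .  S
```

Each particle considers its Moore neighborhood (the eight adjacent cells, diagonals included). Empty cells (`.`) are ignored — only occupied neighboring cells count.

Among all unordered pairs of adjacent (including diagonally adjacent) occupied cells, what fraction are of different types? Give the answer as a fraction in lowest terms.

Scan each occupied cell's neighbors to the right and below (and the two forward diagonals) so each pair is counted once.
Row 0: N(0,0)–N(0,1)= N(0,0)–N(1,0)= N(0,1)–S(0,2)≠ N(0,1)–N(1,0)= S(0,2)–N(0,3)≠ S(0,2)–N(1,3)≠ N(0,3)–N(1,3)=  → 3/7 unlike.
Row 1: N(1,0)–N(2,0)= N(1,0)–N(2,1)= N(1,3)–N(2,2)=  → 0/3 unlike.
Row 2: N(2,0)–N(2,1)= N(2,0)–N(3,0)= N(2,0)–N(3,1)= N(2,1)–N(2,2)= N(2,1)–N(3,1)= N(2,1)–N(3,2)= N(2,1)–N(3,0)= N(2,2)–N(3,2)= N(2,2)–S(3,3)≠ N(2,2)–N(3,1)=  → 1/10 unlike.
Row 3: N(3,0)–N(3,1)= N(3,0)–S(4,1)≠ N(3,1)–N(3,2)= N(3,1)–S(4,1)≠ N(3,1)–N(4,2)= N(3,2)–S(3,3)≠ N(3,2)–N(4,2)= N(3,2)–N(4,3)= N(3,2)–S(4,1)≠ S(3,3)–N(4,3)≠ S(3,3)–N(4,2)≠  → 6/11 unlike.
Row 4: S(4,1)–N(4,2)≠ S(4,1)–N(5,1)≠ N(4,2)–N(4,3)= N(4,2)–S(5,3)≠ N(4,2)–N(5,1)= N(4,3)–S(5,3)≠  → 4/6 unlike.
Total adjacent occupied pairs: 37; unlike-type pairs: 14.
14/37 is already in lowest terms.

14/37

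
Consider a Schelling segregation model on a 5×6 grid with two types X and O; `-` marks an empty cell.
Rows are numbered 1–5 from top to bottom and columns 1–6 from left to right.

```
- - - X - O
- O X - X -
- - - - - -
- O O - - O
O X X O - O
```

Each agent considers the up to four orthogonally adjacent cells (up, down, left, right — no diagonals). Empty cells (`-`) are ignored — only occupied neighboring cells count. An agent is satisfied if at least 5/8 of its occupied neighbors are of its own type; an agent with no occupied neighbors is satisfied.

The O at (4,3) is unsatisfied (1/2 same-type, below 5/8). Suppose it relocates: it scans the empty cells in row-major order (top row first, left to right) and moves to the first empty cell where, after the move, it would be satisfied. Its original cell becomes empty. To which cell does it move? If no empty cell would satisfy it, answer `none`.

(1,1)

Vacating (4,3). Empty cells in order:
  (1,1): 0/0 same-type → satisfied — stop here.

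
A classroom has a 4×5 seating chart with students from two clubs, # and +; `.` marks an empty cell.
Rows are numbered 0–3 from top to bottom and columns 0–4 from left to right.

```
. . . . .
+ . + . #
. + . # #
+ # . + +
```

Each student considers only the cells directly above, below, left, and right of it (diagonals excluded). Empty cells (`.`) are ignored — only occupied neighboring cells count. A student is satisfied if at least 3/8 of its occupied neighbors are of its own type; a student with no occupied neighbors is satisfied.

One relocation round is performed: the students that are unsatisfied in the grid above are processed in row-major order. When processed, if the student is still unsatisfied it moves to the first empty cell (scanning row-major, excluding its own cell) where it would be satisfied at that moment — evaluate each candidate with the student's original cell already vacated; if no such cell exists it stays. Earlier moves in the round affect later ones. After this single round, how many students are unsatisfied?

Initially unsatisfied (in order): (2,1), (3,0), (3,1).
  (2,1) → (0,0).
  (3,0) → (0,1).
  (3,1): now satisfied by earlier moves; stays.
Resulting grid:
+ + . . .
+ . + . #
. . . # #
. # . + +
All satisfied now.

0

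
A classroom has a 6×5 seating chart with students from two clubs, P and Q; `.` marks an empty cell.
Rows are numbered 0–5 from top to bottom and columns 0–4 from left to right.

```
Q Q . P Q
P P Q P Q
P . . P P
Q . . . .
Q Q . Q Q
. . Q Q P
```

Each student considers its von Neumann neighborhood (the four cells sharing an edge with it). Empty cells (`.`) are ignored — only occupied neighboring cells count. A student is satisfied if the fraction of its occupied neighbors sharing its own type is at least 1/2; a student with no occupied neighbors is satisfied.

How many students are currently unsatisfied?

4

Row 0: (0,0)Q 1/2 satisfied · (0,1)Q 1/2 satisfied · (0,3)P 1/2 satisfied · (0,4)Q 1/2 satisfied
Row 1: (1,0)P 2/3 satisfied · (1,1)P 1/3 not · (1,2)Q 0/2 not · (1,3)P 2/4 satisfied · (1,4)Q 1/3 not
Row 2: (2,0)P 1/2 satisfied · (2,3)P 2/2 satisfied · (2,4)P 1/2 satisfied
Row 3: (3,0)Q 1/2 satisfied
Row 4: (4,0)Q 2/2 satisfied · (4,1)Q 1/1 satisfied · (4,3)Q 2/2 satisfied · (4,4)Q 1/2 satisfied
Row 5: (5,2)Q 1/1 satisfied · (5,3)Q 2/3 satisfied · (5,4)P 0/2 not
Unsatisfied: (1,1), (1,2), (1,4), (5,4) — 4 in total.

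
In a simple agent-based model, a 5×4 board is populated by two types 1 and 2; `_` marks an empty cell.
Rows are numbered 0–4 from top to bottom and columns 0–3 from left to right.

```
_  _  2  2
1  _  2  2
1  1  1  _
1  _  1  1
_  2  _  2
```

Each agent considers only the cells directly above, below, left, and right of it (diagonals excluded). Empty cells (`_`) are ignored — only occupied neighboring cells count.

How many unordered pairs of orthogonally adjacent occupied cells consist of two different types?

2

Scan each occupied cell's neighbors to the right and below so each pair is counted once.
From row 0: 0 unlike of 3 pairs (running 0/3).
From row 1: 1 unlike of 3 pairs (running 1/6).
From row 2: 0 unlike of 4 pairs (running 1/10).
From row 3: 1 unlike of 2 pairs (running 2/12).
Total adjacent occupied pairs: 12; unlike-type pairs: 2.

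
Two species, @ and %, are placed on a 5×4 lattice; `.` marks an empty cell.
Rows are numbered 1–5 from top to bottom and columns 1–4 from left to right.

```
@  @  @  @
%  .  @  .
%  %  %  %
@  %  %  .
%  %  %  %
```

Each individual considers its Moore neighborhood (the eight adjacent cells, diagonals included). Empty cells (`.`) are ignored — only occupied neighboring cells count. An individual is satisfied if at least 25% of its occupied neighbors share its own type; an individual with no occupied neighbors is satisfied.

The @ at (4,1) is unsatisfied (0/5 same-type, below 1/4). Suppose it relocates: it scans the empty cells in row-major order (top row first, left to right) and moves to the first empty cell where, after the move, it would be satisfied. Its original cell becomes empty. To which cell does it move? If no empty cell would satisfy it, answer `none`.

(2,2)

Vacating (4,1). Empty cells in order:
  (2,2): 4/8 same-type → satisfied — stop here.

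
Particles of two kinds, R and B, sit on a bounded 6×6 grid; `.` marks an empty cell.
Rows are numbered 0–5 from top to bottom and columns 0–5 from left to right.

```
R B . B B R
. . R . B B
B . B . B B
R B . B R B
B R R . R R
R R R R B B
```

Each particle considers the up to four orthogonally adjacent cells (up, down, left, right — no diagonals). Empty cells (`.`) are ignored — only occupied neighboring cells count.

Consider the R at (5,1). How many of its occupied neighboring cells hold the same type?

3

Occupied neighbors of (5,1): (4,1)=R, (5,0)=R, (5,2)=R.
Same type (R): 3 of 3.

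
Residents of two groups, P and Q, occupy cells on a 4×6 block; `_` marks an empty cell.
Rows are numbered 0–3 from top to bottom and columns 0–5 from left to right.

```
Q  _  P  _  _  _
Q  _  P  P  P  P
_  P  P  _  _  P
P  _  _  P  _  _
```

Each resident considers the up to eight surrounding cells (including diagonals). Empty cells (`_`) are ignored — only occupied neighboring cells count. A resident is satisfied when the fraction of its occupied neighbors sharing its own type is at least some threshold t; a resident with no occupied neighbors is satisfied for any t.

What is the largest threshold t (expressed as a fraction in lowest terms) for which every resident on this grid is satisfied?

Row 0: (0,0)Q 1/1 · (0,2)P 2/2
Row 1: (1,0)Q 1/2 · (1,2)P 4/4 · (1,3)P 4/4 · (1,4)P 3/3 · (1,5)P 2/2
Row 2: (2,1)P 3/4 · (2,2)P 4/4 · (2,5)P 2/2
Row 3: (3,0)P 1/1 · (3,3)P 1/1
The smallest same-type fraction is 1/2 at (1,0), which reduces to 1/2. Any threshold above that leaves this resident unsatisfied.

1/2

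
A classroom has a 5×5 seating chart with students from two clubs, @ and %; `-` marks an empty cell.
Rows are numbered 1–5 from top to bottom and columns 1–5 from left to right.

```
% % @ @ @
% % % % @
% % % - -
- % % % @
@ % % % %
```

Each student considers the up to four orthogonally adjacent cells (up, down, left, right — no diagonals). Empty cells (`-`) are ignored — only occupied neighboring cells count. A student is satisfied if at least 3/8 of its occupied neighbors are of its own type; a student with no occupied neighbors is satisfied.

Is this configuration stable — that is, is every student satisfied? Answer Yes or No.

No

(1,1)% 2/2 ✓
(1,2)% 2/3 ✓
(1,3)@ 1/3 ✗
(1,4)@ 2/3 ✓
(1,5)@ 2/2 ✓
(2,1)% 3/3 ✓
(2,2)% 4/4 ✓
(2,3)% 3/4 ✓
(2,4)% 1/3 ✗
(2,5)@ 1/2 ✓
(3,1)% 2/2 ✓
(3,2)% 4/4 ✓
(3,3)% 3/3 ✓
(4,2)% 3/3 ✓
(4,3)% 4/4 ✓
(4,4)% 2/3 ✓
(4,5)@ 0/2 ✗
(5,1)@ 0/1 ✗
(5,2)% 2/3 ✓
(5,3)% 3/3 ✓
(5,4)% 3/3 ✓
(5,5)% 1/2 ✓
For instance (1,3) has only 1/3 same-type neighbors, below 3/8.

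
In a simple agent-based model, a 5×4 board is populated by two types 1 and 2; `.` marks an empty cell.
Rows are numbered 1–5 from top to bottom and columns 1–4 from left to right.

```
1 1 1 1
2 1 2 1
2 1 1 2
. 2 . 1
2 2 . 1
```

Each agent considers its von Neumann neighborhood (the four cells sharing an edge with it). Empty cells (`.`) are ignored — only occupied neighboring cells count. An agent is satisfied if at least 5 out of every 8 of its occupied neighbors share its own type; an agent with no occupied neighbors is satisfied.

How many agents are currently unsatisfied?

Row 1: (1,1)1 1/2 not · (1,2)1 3/3 satisfied · (1,3)1 2/3 satisfied · (1,4)1 2/2 satisfied
Row 2: (2,1)2 1/3 not · (2,2)1 2/4 not · (2,3)2 0/4 not · (2,4)1 1/3 not
Row 3: (3,1)2 1/2 not · (3,2)1 2/4 not · (3,3)1 1/3 not · (3,4)2 0/3 not
Row 4: (4,2)2 1/2 not · (4,4)1 1/2 not
Row 5: (5,1)2 1/1 satisfied · (5,2)2 2/2 satisfied · (5,4)1 1/1 satisfied
Unsatisfied: (1,1), (2,1), (2,2), (2,3), (2,4), (3,1), (3,2), (3,3), (3,4), (4,2), (4,4) — 11 in total.

11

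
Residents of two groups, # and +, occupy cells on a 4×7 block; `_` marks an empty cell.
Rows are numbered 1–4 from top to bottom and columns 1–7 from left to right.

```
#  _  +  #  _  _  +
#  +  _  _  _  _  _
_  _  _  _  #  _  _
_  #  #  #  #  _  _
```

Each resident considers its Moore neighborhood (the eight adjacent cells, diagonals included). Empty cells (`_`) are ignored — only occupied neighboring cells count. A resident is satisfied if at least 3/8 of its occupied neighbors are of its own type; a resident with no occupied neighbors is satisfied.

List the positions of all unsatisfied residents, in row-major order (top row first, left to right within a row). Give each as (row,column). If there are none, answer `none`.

(1,1)# 1/2 satisfied
(1,3)+ 1/2 satisfied
(1,4)# 0/1 not
(1,7)+ 0/0 satisfied
(2,1)# 1/2 satisfied
(2,2)+ 1/3 not
(3,5)# 2/2 satisfied
(4,2)# 1/1 satisfied
(4,3)# 2/2 satisfied
(4,4)# 3/3 satisfied
(4,5)# 2/2 satisfied

(1,4), (2,2)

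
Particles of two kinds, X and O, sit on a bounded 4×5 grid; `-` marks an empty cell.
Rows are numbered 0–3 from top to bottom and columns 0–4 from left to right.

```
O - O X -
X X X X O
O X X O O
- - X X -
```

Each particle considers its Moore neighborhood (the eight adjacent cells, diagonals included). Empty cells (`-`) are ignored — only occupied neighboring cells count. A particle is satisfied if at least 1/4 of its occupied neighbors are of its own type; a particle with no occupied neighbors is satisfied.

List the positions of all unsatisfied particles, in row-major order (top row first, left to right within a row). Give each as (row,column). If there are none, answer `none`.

(0,0), (0,2), (2,0)

(0,0)O 0/2 not
(0,2)O 0/4 not
(0,3)X 2/4 satisfied
(1,0)X 2/4 satisfied
(1,1)X 4/7 satisfied
(1,2)X 5/7 satisfied
(1,3)X 3/7 satisfied
(1,4)O 2/4 satisfied
(2,0)O 0/3 not
(2,1)X 5/6 satisfied
(2,2)X 6/7 satisfied
(2,3)O 2/7 satisfied
(2,4)O 2/4 satisfied
(3,2)X 3/4 satisfied
(3,3)X 2/4 satisfied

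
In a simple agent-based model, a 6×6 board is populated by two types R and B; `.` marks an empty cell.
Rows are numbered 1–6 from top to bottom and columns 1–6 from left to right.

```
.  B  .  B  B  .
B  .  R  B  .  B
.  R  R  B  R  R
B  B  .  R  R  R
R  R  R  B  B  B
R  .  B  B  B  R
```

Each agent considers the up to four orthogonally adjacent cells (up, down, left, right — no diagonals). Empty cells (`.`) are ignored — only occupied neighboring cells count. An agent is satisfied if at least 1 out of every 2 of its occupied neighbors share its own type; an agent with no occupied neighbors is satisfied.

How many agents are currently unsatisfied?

(1,2)B 0/0 ok
(1,4)B 2/2 ok
(1,5)B 1/1 ok
(2,1)B 0/0 ok
(2,3)R 1/2 ok
(2,4)B 2/3 ok
(2,6)B 0/1 unhappy
(3,2)R 1/2 ok
(3,3)R 2/3 ok
(3,4)B 1/4 unhappy
(3,5)R 2/3 ok
(3,6)R 2/3 ok
(4,1)B 1/2 ok
(4,2)B 1/3 unhappy
(4,4)R 1/3 unhappy
(4,5)R 3/4 ok
(4,6)R 2/3 ok
(5,1)R 2/3 ok
(5,2)R 2/3 ok
(5,3)R 1/3 unhappy
(5,4)B 2/4 ok
(5,5)B 3/4 ok
(5,6)B 1/3 unhappy
(6,1)R 1/1 ok
(6,3)B 1/2 ok
(6,4)B 3/3 ok
(6,5)B 2/3 ok
(6,6)R 0/2 unhappy
Unsatisfied: (2,6), (3,4), (4,2), (4,4), (5,3), (5,6), (6,6) — 7 in total.

7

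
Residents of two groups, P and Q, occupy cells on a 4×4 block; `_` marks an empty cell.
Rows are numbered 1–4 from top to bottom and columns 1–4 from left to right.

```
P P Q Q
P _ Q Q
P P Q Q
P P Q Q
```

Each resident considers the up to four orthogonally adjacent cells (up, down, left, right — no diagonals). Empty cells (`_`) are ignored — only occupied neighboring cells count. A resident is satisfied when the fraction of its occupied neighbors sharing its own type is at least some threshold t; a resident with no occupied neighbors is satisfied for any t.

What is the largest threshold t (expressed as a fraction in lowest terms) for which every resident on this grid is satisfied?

Row 1: (1,1)P 2/2 · (1,2)P 1/2 · (1,3)Q 2/3 · (1,4)Q 2/2
Row 2: (2,1)P 2/2 · (2,3)Q 3/3 · (2,4)Q 3/3
Row 3: (3,1)P 3/3 · (3,2)P 2/3 · (3,3)Q 3/4 · (3,4)Q 3/3
Row 4: (4,1)P 2/2 · (4,2)P 2/3 · (4,3)Q 2/3 · (4,4)Q 2/2
The smallest same-type fraction is 1/2 at (1,2), which reduces to 1/2. Any threshold above that leaves this resident unsatisfied.

1/2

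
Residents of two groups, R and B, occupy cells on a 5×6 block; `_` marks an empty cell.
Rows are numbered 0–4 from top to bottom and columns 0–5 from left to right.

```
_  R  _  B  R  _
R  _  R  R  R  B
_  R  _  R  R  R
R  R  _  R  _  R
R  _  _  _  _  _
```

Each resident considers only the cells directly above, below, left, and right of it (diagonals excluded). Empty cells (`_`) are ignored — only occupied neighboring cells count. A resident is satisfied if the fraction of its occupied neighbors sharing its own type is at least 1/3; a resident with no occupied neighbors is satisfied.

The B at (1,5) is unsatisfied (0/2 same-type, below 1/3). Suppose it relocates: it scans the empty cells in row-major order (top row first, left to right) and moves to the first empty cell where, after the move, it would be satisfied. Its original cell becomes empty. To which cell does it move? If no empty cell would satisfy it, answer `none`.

(0,2)

Vacating (1,5). Empty cells in order:
  (0,0): 0/2 same-type → still unsatisfied.
  (0,2): 1/3 same-type → satisfied — stop here.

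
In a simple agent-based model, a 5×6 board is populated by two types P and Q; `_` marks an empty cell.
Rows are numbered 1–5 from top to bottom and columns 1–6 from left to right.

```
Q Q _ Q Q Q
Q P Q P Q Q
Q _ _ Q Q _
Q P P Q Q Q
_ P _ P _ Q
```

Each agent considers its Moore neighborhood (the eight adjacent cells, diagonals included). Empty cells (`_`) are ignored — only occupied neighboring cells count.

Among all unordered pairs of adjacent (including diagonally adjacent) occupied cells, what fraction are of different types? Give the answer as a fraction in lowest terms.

Scan each occupied cell's neighbors to the right and below (and the two forward diagonals) so each pair is counted once.
Row 1: Q(1,1)–Q(1,2)= Q(1,1)–Q(2,1)= Q(1,1)–P(2,2)≠ Q(1,2)–P(2,2)≠ Q(1,2)–Q(2,3)= Q(1,2)–Q(2,1)= Q(1,4)–Q(1,5)= Q(1,4)–P(2,4)≠ Q(1,4)–Q(2,5)= Q(1,4)–Q(2,3)= Q(1,5)–Q(1,6)= Q(1,5)–Q(2,5)= Q(1,5)–Q(2,6)= Q(1,5)–P(2,4)≠ Q(1,6)–Q(2,6)= Q(1,6)–Q(2,5)=  → 4/16 unlike.
Row 2: Q(2,1)–P(2,2)≠ Q(2,1)–Q(3,1)= P(2,2)–Q(2,3)≠ P(2,2)–Q(3,1)≠ Q(2,3)–P(2,4)≠ Q(2,3)–Q(3,4)= P(2,4)–Q(2,5)≠ P(2,4)–Q(3,4)≠ P(2,4)–Q(3,5)≠ Q(2,5)–Q(2,6)= Q(2,5)–Q(3,5)= Q(2,5)–Q(3,4)= Q(2,6)–Q(3,5)=  → 7/13 unlike.
Row 3: Q(3,1)–Q(4,1)= Q(3,1)–P(4,2)≠ Q(3,4)–Q(3,5)= Q(3,4)–Q(4,4)= Q(3,4)–Q(4,5)= Q(3,4)–P(4,3)≠ Q(3,5)–Q(4,5)= Q(3,5)–Q(4,6)= Q(3,5)–Q(4,4)=  → 2/9 unlike.
Row 4: Q(4,1)–P(4,2)≠ Q(4,1)–P(5,2)≠ P(4,2)–P(4,3)= P(4,2)–P(5,2)= P(4,3)–Q(4,4)≠ P(4,3)–P(5,4)= P(4,3)–P(5,2)= Q(4,4)–Q(4,5)= Q(4,4)–P(5,4)≠ Q(4,5)–Q(4,6)= Q(4,5)–Q(5,6)= Q(4,5)–P(5,4)≠ Q(4,6)–Q(5,6)=  → 5/13 unlike.
Total adjacent occupied pairs: 51; unlike-type pairs: 18.
18/51 reduces to 6/17.

6/17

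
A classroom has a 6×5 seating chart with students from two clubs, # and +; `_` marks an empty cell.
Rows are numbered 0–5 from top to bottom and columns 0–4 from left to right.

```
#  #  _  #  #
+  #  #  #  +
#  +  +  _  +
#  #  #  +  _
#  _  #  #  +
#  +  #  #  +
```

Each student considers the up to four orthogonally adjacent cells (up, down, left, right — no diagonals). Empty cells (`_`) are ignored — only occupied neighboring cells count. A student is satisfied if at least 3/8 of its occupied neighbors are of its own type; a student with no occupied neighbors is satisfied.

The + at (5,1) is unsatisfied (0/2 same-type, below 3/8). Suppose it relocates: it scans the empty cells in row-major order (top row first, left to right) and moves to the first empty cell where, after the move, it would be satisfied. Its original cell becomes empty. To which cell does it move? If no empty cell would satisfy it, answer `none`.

Vacating (5,1). Empty cells in order:
  (0,2): 0/3 same-type → still unsatisfied.
  (2,3): 3/4 same-type → satisfied — stop here.

(2,3)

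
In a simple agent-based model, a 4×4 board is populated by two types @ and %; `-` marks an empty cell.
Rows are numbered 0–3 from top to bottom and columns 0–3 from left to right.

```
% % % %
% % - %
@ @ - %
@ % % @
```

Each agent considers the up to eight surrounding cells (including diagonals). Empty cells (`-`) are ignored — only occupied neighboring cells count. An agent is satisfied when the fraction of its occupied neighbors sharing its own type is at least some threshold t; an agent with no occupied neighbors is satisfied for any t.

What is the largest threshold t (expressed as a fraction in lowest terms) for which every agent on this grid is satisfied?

(0,0)% 3/3
(0,1)% 4/4
(0,2)% 4/4
(0,3)% 2/2
(1,0)% 3/5
(1,1)% 4/6
(1,3)% 3/3
(2,0)@ 2/5
(2,1)@ 2/6
(2,3)% 2/3
(3,0)@ 2/3
(3,1)% 1/4
(3,2)% 2/4
(3,3)@ 0/2
The smallest same-type fraction is 0/2 at (3,3), which reduces to 0/1. Any threshold above that leaves this agent unsatisfied.

0/1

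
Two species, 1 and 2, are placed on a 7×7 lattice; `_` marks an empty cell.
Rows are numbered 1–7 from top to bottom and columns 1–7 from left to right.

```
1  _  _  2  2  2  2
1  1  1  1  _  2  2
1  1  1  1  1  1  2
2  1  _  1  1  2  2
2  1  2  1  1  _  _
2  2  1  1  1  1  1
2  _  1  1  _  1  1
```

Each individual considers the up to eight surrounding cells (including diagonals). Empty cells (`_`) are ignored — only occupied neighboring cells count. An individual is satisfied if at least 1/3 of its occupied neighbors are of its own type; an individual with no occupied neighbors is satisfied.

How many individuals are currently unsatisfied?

Row 1: (1,1)1 2/2 satisfied · (1,4)2 1/3 satisfied · (1,5)2 3/4 satisfied · (1,6)2 4/4 satisfied · (1,7)2 3/3 satisfied
Row 2: (2,1)1 4/4 satisfied · (2,2)1 6/6 satisfied · (2,3)1 5/6 satisfied · (2,4)1 4/6 satisfied · (2,6)2 5/7 satisfied · (2,7)2 4/5 satisfied
Row 3: (3,1)1 4/5 satisfied · (3,2)1 6/7 satisfied · (3,3)1 7/7 satisfied · (3,4)1 6/6 satisfied · (3,5)1 5/7 satisfied · (3,6)1 2/7 not · (3,7)2 4/5 satisfied
Row 4: (4,1)2 1/5 not · (4,2)1 4/7 satisfied · (4,4)1 6/7 satisfied · (4,5)1 6/7 satisfied · (4,6)2 2/6 satisfied · (4,7)2 2/3 satisfied
Row 5: (5,1)2 3/5 satisfied · (5,2)1 2/7 not · (5,3)2 1/7 not · (5,4)1 6/7 satisfied · (5,5)1 6/7 satisfied
Row 6: (6,1)2 3/4 satisfied · (6,2)2 4/7 satisfied · (6,3)1 5/7 satisfied · (6,4)1 6/7 satisfied · (6,5)1 6/6 satisfied · (6,6)1 5/5 satisfied · (6,7)1 3/3 satisfied
Row 7: (7,1)2 2/2 satisfied · (7,3)1 3/4 satisfied · (7,4)1 4/4 satisfied · (7,6)1 4/4 satisfied · (7,7)1 3/3 satisfied
Unsatisfied: (3,6), (4,1), (5,2), (5,3) — 4 in total.

4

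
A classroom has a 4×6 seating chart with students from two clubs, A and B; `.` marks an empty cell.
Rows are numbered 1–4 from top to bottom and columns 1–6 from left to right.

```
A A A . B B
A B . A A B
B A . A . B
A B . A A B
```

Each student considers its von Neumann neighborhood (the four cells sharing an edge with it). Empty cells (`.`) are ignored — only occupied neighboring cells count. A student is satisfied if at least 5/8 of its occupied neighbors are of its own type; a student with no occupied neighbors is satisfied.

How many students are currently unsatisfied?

10

(1,1)A 2/2 satisfied
(1,2)A 2/3 satisfied
(1,3)A 1/1 satisfied
(1,5)B 1/2 not
(1,6)B 2/2 satisfied
(2,1)A 1/3 not
(2,2)B 0/3 not
(2,4)A 2/2 satisfied
(2,5)A 1/3 not
(2,6)B 2/3 satisfied
(3,1)B 0/3 not
(3,2)A 0/3 not
(3,4)A 2/2 satisfied
(3,6)B 2/2 satisfied
(4,1)A 0/2 not
(4,2)B 0/2 not
(4,4)A 2/2 satisfied
(4,5)A 1/2 not
(4,6)B 1/2 not
Unsatisfied: (1,5), (2,1), (2,2), (2,5), (3,1), (3,2), (4,1), (4,2), (4,5), (4,6) — 10 in total.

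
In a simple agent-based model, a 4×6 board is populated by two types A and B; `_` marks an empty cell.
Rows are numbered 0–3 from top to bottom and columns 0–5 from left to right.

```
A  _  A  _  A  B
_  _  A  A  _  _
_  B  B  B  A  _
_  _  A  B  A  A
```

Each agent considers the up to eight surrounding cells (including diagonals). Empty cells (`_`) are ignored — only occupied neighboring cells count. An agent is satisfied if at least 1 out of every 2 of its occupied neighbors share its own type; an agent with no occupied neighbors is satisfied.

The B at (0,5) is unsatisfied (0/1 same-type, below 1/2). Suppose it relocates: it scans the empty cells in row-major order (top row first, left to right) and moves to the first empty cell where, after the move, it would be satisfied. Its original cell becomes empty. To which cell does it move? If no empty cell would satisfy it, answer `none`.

Vacating (0,5). Empty cells in order:
  (0,1): 0/3 same-type → still unsatisfied.
  (0,3): 0/4 same-type → still unsatisfied.
  (1,0): 1/2 same-type → satisfied — stop here.

(1,0)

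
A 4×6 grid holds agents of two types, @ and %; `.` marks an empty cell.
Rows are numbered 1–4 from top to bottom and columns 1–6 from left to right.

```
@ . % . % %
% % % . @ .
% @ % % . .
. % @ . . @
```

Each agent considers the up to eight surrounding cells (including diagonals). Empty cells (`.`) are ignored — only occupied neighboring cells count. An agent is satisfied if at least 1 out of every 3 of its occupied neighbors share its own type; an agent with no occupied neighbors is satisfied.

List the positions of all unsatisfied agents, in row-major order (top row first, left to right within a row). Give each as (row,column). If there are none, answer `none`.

Row 1: (1,1)@ 0/2 not · (1,3)% 2/2 satisfied · (1,5)% 1/2 satisfied · (1,6)% 1/2 satisfied
Row 2: (2,1)% 2/4 satisfied · (2,2)% 5/7 satisfied · (2,3)% 4/5 satisfied · (2,5)@ 0/3 not
Row 3: (3,1)% 3/4 satisfied · (3,2)@ 1/7 not · (3,3)% 4/6 satisfied · (3,4)% 2/4 satisfied
Row 4: (4,2)% 2/4 satisfied · (4,3)@ 1/4 not · (4,6)@ 0/0 satisfied

(1,1), (2,5), (3,2), (4,3)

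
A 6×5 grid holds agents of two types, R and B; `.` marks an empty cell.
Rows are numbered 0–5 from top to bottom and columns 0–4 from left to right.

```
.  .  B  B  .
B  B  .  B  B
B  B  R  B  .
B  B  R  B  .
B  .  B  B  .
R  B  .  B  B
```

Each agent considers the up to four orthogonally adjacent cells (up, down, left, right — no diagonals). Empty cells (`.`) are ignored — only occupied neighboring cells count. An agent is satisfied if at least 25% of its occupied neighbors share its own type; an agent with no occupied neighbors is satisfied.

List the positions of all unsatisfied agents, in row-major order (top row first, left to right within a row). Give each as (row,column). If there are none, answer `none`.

Row 0: (0,2)B 1/1 satisfied · (0,3)B 2/2 satisfied
Row 1: (1,0)B 2/2 satisfied · (1,1)B 2/2 satisfied · (1,3)B 3/3 satisfied · (1,4)B 1/1 satisfied
Row 2: (2,0)B 3/3 satisfied · (2,1)B 3/4 satisfied · (2,2)R 1/3 satisfied · (2,3)B 2/3 satisfied
Row 3: (3,0)B 3/3 satisfied · (3,1)B 2/3 satisfied · (3,2)R 1/4 satisfied · (3,3)B 2/3 satisfied
Row 4: (4,0)B 1/2 satisfied · (4,2)B 1/2 satisfied · (4,3)B 3/3 satisfied
Row 5: (5,0)R 0/2 not · (5,1)B 0/1 not · (5,3)B 2/2 satisfied · (5,4)B 1/1 satisfied

(5,0), (5,1)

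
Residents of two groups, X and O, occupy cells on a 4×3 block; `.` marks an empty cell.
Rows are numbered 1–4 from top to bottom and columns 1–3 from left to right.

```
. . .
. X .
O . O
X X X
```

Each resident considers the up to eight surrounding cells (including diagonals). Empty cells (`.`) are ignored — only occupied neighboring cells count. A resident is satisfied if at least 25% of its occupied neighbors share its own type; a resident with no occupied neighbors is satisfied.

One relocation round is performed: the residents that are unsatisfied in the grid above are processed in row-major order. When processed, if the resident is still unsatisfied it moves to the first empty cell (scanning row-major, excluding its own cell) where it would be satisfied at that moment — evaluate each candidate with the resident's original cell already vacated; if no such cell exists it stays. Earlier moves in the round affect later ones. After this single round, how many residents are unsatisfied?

1

Initially unsatisfied (in order): (2,2), (3,1), (3,3).
  (2,2) → (1,1).
  (3,1) → (1,3).
  (3,3) → (1,2).
Resulting grid:
X O O
. . .
. . .
X X X
Unsatisfied now: (1,1).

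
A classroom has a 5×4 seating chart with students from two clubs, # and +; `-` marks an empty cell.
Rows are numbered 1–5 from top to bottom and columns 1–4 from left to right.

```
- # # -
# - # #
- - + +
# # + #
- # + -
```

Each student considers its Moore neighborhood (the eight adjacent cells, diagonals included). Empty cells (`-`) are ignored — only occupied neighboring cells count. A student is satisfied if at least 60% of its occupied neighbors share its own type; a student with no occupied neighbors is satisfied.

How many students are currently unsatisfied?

(1,2)# 3/3 ok
(1,3)# 3/3 ok
(2,1)# 1/1 ok
(2,3)# 3/5 ok
(2,4)# 2/4 unhappy
(3,3)+ 2/6 unhappy
(3,4)+ 2/5 unhappy
(4,1)# 2/2 ok
(4,2)# 2/5 unhappy
(4,3)+ 3/6 unhappy
(4,4)# 0/4 unhappy
(5,2)# 2/4 unhappy
(5,3)+ 1/4 unhappy
Unsatisfied: (2,4), (3,3), (3,4), (4,2), (4,3), (4,4), (5,2), (5,3) — 8 in total.

8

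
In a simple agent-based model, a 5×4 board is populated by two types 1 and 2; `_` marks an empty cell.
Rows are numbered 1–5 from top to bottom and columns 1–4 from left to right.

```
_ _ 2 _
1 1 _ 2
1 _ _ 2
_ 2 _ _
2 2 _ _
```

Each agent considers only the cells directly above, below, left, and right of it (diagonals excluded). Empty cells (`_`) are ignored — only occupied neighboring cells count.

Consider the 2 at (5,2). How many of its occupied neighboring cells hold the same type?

2

Occupied neighbors of (5,2): (4,2)=2, (5,1)=2.
Same type (2): 2 of 2.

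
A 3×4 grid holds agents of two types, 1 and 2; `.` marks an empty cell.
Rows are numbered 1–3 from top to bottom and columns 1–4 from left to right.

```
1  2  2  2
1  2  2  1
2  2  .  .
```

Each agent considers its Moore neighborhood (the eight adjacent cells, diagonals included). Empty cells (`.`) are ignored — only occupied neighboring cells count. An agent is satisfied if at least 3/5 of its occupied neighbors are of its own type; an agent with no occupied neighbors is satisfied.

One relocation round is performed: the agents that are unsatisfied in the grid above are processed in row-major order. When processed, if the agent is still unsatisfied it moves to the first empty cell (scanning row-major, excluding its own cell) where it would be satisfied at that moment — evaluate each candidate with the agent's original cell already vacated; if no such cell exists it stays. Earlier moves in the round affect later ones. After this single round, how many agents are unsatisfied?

Initially unsatisfied (in order): (1,1), (2,1), (2,4).
  (1,1): no empty cell satisfies it; stays.
  (2,1): no empty cell satisfies it; stays.
  (2,4): no empty cell satisfies it; stays.
Resulting grid:
1 2 2 2
1 2 2 1
2 2 . .
Unsatisfied now: (1,1), (2,1), (2,4).

3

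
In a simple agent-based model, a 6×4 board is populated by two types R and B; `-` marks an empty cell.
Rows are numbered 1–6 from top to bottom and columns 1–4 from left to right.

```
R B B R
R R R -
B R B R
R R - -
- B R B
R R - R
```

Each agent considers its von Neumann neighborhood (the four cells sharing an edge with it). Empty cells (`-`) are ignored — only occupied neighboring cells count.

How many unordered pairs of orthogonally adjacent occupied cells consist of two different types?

15

Scan each occupied cell's neighbors to the right and below so each pair is counted once.
Row 1: R(1,1)–B(1,2)≠ R(1,1)–R(2,1)= B(1,2)–B(1,3)= B(1,2)–R(2,2)≠ B(1,3)–R(1,4)≠ B(1,3)–R(2,3)≠  → 4/6 unlike.
Row 2: R(2,1)–R(2,2)= R(2,1)–B(3,1)≠ R(2,2)–R(2,3)= R(2,2)–R(3,2)= R(2,3)–B(3,3)≠  → 2/5 unlike.
Row 3: B(3,1)–R(3,2)≠ B(3,1)–R(4,1)≠ R(3,2)–B(3,3)≠ R(3,2)–R(4,2)= B(3,3)–R(3,4)≠  → 4/5 unlike.
Row 4: R(4,1)–R(4,2)= R(4,2)–B(5,2)≠  → 1/2 unlike.
Row 5: B(5,2)–R(5,3)≠ B(5,2)–R(6,2)≠ R(5,3)–B(5,4)≠ B(5,4)–R(6,4)≠  → 4/4 unlike.
Row 6: R(6,1)–R(6,2)=  → 0/1 unlike.
Total adjacent occupied pairs: 23; unlike-type pairs: 15.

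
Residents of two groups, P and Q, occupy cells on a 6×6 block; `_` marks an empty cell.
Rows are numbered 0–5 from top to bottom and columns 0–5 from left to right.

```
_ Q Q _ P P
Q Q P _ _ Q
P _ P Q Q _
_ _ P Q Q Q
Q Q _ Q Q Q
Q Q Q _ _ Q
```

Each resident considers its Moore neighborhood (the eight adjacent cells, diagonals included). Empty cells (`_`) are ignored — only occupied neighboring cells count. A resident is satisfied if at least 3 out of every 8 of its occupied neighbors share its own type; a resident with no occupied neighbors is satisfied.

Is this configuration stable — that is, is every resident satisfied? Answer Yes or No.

Row 0: (0,1)Q 3/4 ok · (0,2)Q 2/3 ok · (0,4)P 1/2 ok · (0,5)P 1/2 ok
Row 1: (1,0)Q 2/3 ok · (1,1)Q 3/6 ok · (1,2)P 1/5 unhappy · (1,5)Q 1/3 unhappy
Row 2: (2,0)P 0/2 unhappy · (2,2)P 2/5 ok · (2,3)Q 3/6 ok · (2,4)Q 5/5 ok
Row 3: (3,2)P 1/5 unhappy · (3,3)Q 5/7 ok · (3,4)Q 7/7 ok · (3,5)Q 4/4 ok
Row 4: (4,0)Q 3/3 ok · (4,1)Q 4/5 ok · (4,3)Q 4/5 ok · (4,4)Q 6/6 ok · (4,5)Q 4/4 ok
Row 5: (5,0)Q 3/3 ok · (5,1)Q 4/4 ok · (5,2)Q 3/3 ok · (5,5)Q 2/2 ok
For instance (1,2) has only 1/5 same-type neighbors, below 3/8.

No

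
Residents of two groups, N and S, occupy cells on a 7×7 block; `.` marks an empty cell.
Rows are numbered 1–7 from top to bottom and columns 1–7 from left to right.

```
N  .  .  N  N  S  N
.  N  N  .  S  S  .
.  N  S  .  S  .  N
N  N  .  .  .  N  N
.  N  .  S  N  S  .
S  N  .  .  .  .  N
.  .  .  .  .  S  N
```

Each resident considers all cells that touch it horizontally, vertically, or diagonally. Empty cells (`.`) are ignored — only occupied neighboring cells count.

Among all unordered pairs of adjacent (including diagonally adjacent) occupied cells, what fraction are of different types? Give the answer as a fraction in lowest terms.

21/43

Scan each occupied cell's neighbors to the right and below (and the two forward diagonals) so each pair is counted once.
From row 1: 6 unlike of 11 pairs (running 6/11).
From row 2: 3 unlike of 9 pairs (running 9/20).
From row 3: 3 unlike of 7 pairs (running 12/27).
From row 4: 2 unlike of 7 pairs (running 14/34).
From row 5: 4 unlike of 5 pairs (running 18/39).
From row 6: 2 unlike of 3 pairs (running 20/42).
From row 7: 1 unlike of 1 pairs (running 21/43).
Total adjacent occupied pairs: 43; unlike-type pairs: 21.
21/43 is already in lowest terms.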